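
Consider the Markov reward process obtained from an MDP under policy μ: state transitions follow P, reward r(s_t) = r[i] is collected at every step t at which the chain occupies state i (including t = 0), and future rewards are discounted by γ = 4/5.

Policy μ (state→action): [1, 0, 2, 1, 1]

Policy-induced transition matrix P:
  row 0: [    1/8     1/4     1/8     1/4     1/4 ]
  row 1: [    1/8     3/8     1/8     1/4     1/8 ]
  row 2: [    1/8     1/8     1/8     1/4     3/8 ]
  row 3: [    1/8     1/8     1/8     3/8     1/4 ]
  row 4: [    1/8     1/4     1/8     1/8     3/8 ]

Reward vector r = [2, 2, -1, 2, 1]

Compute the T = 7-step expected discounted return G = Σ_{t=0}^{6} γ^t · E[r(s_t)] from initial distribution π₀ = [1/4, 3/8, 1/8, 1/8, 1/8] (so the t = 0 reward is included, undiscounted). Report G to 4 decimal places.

t=0: π = [0.2500, 0.3750, 0.1250, 0.1250, 0.1250], E[r] = 1.5000, γ^t·E[r] = 1.500000, running G = 1.500000
t=1: π = [0.1250, 0.2656, 0.1250, 0.2500, 0.2344], E[r] = 1.3906, γ^t·E[r] = 1.112500, running G = 2.612500
t=2: π = [0.1250, 0.2363, 0.1250, 0.2520, 0.2617], E[r] = 1.3633, γ^t·E[r] = 0.872500, running G = 3.485000
t=3: π = [0.1250, 0.2324, 0.1250, 0.2488, 0.2688], E[r] = 1.3562, γ^t·E[r] = 0.694375, running G = 4.179375
t=4: π = [0.1250, 0.2323, 0.1250, 0.2475, 0.2702], E[r] = 1.3548, γ^t·E[r] = 0.554938, running G = 4.734313
t=5: π = [0.1250, 0.2325, 0.1250, 0.2472, 0.2704], E[r] = 1.3546, γ^t·E[r] = 0.443890, running G = 5.178203
t=6: π = [0.1250, 0.2325, 0.1250, 0.2471, 0.2704], E[r] = 1.3546, γ^t·E[r] = 0.355111, running G = 5.533313

G = 5.5333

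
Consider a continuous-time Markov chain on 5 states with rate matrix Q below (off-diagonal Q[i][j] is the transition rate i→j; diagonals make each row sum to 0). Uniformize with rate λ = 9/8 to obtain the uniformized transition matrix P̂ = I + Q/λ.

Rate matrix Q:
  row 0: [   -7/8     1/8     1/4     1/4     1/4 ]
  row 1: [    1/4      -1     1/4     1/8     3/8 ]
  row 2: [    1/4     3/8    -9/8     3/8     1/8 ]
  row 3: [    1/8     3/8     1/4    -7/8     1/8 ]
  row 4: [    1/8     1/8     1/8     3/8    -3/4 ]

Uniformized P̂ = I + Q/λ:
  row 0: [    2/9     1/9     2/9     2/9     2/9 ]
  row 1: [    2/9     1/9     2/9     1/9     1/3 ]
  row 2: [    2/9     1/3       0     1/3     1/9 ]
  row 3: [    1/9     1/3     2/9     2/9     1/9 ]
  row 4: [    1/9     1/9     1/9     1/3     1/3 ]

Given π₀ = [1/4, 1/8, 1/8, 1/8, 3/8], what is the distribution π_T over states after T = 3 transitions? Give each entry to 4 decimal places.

t=0: π = [0.2500, 0.1250, 0.1250, 0.1250, 0.3750]
t=1: π = [0.1667, 0.1667, 0.1528, 0.2639, 0.2500]
t=2: π = [0.1651, 0.2037, 0.1605, 0.2485, 0.2222]
t=3: π = [0.1699, 0.2020, 0.1619, 0.2421, 0.2241]

π = [0.1699, 0.2020, 0.1619, 0.2421, 0.2241]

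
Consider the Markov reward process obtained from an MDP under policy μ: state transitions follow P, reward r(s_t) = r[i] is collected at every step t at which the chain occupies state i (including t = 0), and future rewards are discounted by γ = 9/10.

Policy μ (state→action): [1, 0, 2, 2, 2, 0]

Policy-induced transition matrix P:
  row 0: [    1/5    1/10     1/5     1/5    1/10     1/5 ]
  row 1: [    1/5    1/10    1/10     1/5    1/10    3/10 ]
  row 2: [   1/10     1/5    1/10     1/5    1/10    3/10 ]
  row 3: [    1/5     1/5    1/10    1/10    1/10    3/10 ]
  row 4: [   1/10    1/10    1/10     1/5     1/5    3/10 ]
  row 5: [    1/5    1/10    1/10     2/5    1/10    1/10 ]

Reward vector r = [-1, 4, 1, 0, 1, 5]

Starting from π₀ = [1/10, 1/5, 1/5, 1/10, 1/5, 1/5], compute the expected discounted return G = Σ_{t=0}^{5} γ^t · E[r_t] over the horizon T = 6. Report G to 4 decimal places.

G = 8.6666

t=0: π = [0.1000, 0.2000, 0.2000, 0.1000, 0.2000, 0.2000], E[r] = 2.1000, γ^t·E[r] = 2.100000, running G = 2.100000
t=1: π = [0.1600, 0.1300, 0.1100, 0.2300, 0.1200, 0.2500], E[r] = 1.8400, γ^t·E[r] = 1.656000, running G = 3.756000
t=2: π = [0.1770, 0.1340, 0.1160, 0.2270, 0.1120, 0.2340], E[r] = 1.7570, γ^t·E[r] = 1.423170, running G = 5.179170
t=3: π = [0.1772, 0.1343, 0.1177, 0.2241, 0.1112, 0.2355], E[r] = 1.7664, γ^t·E[r] = 1.287706, running G = 6.466876
t=4: π = [0.1771, 0.1342, 0.1177, 0.2247, 0.1111, 0.2352], E[r] = 1.7644, γ^t·E[r] = 1.157590, running G = 7.624466
t=5: π = [0.1771, 0.1342, 0.1177, 0.2246, 0.1111, 0.2353], E[r] = 1.7649, γ^t·E[r] = 1.042177, running G = 8.666643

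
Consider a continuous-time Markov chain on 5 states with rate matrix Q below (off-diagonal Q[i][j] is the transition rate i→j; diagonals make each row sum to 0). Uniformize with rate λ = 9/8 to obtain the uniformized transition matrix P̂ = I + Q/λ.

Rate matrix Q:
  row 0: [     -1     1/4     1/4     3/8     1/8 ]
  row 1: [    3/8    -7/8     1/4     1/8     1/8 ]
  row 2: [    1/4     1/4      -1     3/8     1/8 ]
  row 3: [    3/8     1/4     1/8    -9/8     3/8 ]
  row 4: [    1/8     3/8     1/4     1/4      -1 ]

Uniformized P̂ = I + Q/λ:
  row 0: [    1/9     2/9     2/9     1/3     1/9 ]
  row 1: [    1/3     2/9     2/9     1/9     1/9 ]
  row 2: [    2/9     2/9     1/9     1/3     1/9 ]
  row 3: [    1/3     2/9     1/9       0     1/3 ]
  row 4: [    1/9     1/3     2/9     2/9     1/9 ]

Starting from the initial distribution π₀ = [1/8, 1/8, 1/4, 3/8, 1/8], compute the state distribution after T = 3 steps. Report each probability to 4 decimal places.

t=0: π = [0.1250, 0.1250, 0.2500, 0.3750, 0.1250]
t=1: π = [0.2500, 0.2361, 0.1528, 0.1667, 0.1944]
t=2: π = [0.2176, 0.2438, 0.1867, 0.2037, 0.1481]
t=3: π = [0.2313, 0.2387, 0.1788, 0.1948, 0.1564]

π = [0.2313, 0.2387, 0.1788, 0.1948, 0.1564]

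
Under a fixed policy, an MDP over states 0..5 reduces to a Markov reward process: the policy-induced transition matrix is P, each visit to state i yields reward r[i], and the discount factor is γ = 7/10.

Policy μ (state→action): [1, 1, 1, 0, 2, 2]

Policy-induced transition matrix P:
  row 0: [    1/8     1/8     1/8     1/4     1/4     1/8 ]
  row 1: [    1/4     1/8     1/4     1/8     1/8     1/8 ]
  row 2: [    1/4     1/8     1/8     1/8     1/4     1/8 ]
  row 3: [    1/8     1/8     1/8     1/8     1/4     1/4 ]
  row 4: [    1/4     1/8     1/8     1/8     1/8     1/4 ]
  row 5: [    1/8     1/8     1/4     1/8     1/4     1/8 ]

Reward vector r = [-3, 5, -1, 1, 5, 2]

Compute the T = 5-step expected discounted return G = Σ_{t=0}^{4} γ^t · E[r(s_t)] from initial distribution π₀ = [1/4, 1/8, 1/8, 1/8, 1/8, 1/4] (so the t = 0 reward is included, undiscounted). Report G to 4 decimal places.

G = 3.5819

t=0: π = [0.2500, 0.1250, 0.1250, 0.1250, 0.1250, 0.2500], E[r] = 1.0000, γ^t·E[r] = 1.000000, running G = 1.000000
t=1: π = [0.1719, 0.1250, 0.1719, 0.1563, 0.2188, 0.1563], E[r] = 1.5000, γ^t·E[r] = 1.050000, running G = 2.050000
t=2: π = [0.1895, 0.1250, 0.1602, 0.1465, 0.2070, 0.1719], E[r] = 1.4219, γ^t·E[r] = 0.696719, running G = 2.746719
t=3: π = [0.1865, 0.1250, 0.1621, 0.1487, 0.2085, 0.1692], E[r] = 1.4329, γ^t·E[r] = 0.491471, running G = 3.238190
t=4: π = [0.1870, 0.1250, 0.1618, 0.1483, 0.2083, 0.1696], E[r] = 1.4315, γ^t·E[r] = 0.343715, running G = 3.581905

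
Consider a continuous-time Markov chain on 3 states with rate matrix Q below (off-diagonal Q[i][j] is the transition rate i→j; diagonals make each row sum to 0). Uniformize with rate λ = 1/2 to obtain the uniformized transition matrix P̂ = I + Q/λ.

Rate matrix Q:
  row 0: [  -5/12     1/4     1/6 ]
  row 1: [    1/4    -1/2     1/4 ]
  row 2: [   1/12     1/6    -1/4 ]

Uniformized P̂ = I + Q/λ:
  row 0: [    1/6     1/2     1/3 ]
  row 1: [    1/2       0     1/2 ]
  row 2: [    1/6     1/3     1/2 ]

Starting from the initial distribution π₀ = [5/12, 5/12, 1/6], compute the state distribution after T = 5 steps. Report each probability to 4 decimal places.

t=0: π = [0.4167, 0.4167, 0.1667]
t=1: π = [0.3056, 0.2639, 0.4306]
t=2: π = [0.2546, 0.2963, 0.4491]
t=3: π = [0.2654, 0.2770, 0.4576]
t=4: π = [0.2590, 0.2852, 0.4558]
t=5: π = [0.2617, 0.2814, 0.4568]

π = [0.2617, 0.2814, 0.4568]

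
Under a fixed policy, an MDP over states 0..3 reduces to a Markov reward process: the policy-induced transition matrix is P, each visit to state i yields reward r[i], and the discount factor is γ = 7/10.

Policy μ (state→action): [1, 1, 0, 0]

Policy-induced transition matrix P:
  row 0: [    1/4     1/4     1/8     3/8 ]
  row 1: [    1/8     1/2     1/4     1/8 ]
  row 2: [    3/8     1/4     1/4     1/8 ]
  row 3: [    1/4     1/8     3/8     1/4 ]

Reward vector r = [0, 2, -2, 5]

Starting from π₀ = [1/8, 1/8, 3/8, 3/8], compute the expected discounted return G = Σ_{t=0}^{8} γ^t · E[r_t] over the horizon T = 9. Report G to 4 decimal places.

t=0: π = [0.1250, 0.1250, 0.3750, 0.3750], E[r] = 1.3750, γ^t·E[r] = 1.375000, running G = 1.375000
t=1: π = [0.2813, 0.2344, 0.2813, 0.2031], E[r] = 0.9219, γ^t·E[r] = 0.645313, running G = 2.020313
t=2: π = [0.2559, 0.2832, 0.2402, 0.2207], E[r] = 1.1895, γ^t·E[r] = 0.582832, running G = 2.603145
t=3: π = [0.2446, 0.2932, 0.2456, 0.2166], E[r] = 1.1780, γ^t·E[r] = 0.404047, running G = 3.007191
t=4: π = [0.2440, 0.2962, 0.2465, 0.2132], E[r] = 1.1656, γ^t·E[r] = 0.279865, running G = 3.287056
t=5: π = [0.2438, 0.2974, 0.2461, 0.2127], E[r] = 1.1658, γ^t·E[r] = 0.195943, running G = 3.483000
t=6: π = [0.2436, 0.2978, 0.2461, 0.2125], E[r] = 1.1660, γ^t·E[r] = 0.137174, running G = 3.620174
t=7: π = [0.2435, 0.2979, 0.2461, 0.2125], E[r] = 1.1658, γ^t·E[r] = 0.096012, running G = 3.716185
t=8: π = [0.2435, 0.2979, 0.2461, 0.2124], E[r] = 1.1658, γ^t·E[r] = 0.067207, running G = 3.783392

G = 3.7834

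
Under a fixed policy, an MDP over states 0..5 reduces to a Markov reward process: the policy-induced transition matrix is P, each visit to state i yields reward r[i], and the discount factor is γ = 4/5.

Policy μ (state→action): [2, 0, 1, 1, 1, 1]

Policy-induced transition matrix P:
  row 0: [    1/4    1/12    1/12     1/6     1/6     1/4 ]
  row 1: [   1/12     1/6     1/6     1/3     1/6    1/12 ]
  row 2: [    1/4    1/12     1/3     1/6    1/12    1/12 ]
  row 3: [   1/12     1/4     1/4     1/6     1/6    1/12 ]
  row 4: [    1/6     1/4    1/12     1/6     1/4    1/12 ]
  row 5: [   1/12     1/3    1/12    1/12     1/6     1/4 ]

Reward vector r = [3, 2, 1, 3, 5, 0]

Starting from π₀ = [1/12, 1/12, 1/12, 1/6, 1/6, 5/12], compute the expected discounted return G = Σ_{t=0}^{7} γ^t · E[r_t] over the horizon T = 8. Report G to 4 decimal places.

G = 9.3748

t=0: π = [0.0833, 0.0833, 0.0833, 0.1667, 0.1667, 0.4167], E[r] = 1.8333, γ^t·E[r] = 1.833333, running G = 1.833333
t=1: π = [0.1250, 0.2500, 0.1389, 0.1458, 0.1736, 0.1667], E[r] = 2.3194, γ^t·E[r] = 1.855556, running G = 3.688889
t=2: π = [0.1418, 0.1991, 0.1632, 0.1944, 0.1696, 0.1319], E[r] = 2.4178, γ^t·E[r] = 1.547407, running G = 5.236296
t=3: π = [0.1483, 0.1936, 0.1731, 0.1889, 0.1672, 0.1290], E[r] = 2.4077, γ^t·E[r] = 1.232741, running G = 6.469037
t=4: π = [0.1508, 0.1910, 0.1742, 0.1882, 0.1662, 0.1295], E[r] = 2.4042, γ^t·E[r] = 0.984774, running G = 7.453811
t=5: π = [0.1514, 0.1907, 0.1742, 0.1877, 0.1660, 0.1301], E[r] = 2.4028, γ^t·E[r] = 0.787336, running G = 8.241147
t=6: π = [0.1514, 0.1907, 0.1741, 0.1876, 0.1660, 0.1302], E[r] = 2.4025, γ^t·E[r] = 0.629791, running G = 8.870937
t=7: π = [0.1514, 0.1907, 0.1740, 0.1876, 0.1660, 0.1303], E[r] = 2.4024, γ^t·E[r] = 0.503826, running G = 9.374764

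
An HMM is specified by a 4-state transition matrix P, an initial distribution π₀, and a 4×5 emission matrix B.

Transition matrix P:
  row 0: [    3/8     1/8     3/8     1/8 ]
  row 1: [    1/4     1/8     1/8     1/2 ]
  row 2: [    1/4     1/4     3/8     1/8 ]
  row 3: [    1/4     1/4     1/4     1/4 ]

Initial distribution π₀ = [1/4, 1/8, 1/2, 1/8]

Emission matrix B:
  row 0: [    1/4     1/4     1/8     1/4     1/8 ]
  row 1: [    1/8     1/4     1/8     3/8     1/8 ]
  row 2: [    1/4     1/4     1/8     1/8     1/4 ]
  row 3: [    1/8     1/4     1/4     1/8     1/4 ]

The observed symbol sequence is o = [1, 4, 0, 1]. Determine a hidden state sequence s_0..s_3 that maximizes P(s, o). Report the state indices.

path = [2, 2, 2, 2]

t=0: δ = [6.250e-02, 3.125e-02, 1.250e-01, 3.125e-02]  (obs o_0=1)
t=1: δ = [3.906e-03, 3.906e-03, 1.172e-02, 3.906e-03]  ψ = [2, 2, 2, 1]  (obs o_1=4)
t=2: δ = [7.324e-04, 3.662e-04, 1.099e-03, 2.441e-04]  ψ = [2, 2, 2, 1]  (obs o_2=0)
t=3: δ = [6.866e-05, 6.866e-05, 1.030e-04, 4.578e-05]  ψ = [0, 2, 2, 1]  (obs o_3=1)
backtrack: best end state = 2; path = [2, 2, 2, 2]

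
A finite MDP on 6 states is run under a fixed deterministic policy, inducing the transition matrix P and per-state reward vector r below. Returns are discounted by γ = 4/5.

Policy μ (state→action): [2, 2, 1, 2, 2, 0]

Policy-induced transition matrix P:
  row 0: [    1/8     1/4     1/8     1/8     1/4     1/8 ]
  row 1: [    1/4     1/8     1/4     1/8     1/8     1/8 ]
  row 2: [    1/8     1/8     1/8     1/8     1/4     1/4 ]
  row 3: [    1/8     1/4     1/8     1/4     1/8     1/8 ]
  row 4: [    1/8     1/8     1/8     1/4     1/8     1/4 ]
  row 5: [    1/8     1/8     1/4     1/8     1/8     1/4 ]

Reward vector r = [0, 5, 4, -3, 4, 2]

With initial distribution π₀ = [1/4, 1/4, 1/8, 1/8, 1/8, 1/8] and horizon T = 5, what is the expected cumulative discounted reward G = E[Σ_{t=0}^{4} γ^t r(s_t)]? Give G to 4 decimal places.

t=0: π = [0.2500, 0.2500, 0.1250, 0.1250, 0.1250, 0.1250], E[r] = 2.1250, γ^t·E[r] = 2.125000, running G = 2.125000
t=1: π = [0.1563, 0.1719, 0.1719, 0.1563, 0.1719, 0.1719], E[r] = 2.1094, γ^t·E[r] = 1.687500, running G = 3.812500
t=2: π = [0.1465, 0.1641, 0.1680, 0.1660, 0.1660, 0.1895], E[r] = 2.0371, γ^t·E[r] = 1.303750, running G = 5.116250
t=3: π = [0.1455, 0.1641, 0.1692, 0.1665, 0.1643, 0.1904], E[r] = 2.0356, γ^t·E[r] = 1.042250, running G = 6.158500
t=4: π = [0.1455, 0.1640, 0.1693, 0.1664, 0.1643, 0.1905], E[r] = 2.0365, γ^t·E[r] = 0.834163, running G = 6.992663

G = 6.9927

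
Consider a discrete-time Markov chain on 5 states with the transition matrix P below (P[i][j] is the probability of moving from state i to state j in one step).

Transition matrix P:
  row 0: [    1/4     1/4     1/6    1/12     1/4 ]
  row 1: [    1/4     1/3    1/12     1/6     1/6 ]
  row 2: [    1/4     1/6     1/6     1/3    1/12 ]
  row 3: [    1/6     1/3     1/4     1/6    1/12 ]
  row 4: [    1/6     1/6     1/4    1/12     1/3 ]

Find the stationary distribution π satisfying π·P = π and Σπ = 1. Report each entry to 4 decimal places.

π = [0.2208, 0.2544, 0.1746, 0.1617, 0.1885]

Balance equations π_j = Σ_i π_i·P[i][j]:
  π_0 = 1/4·π_0 + 1/4·π_1 + 1/4·π_2 + 1/6·π_3 + 1/6·π_4
  π_1 = 1/4·π_0 + 1/3·π_1 + 1/6·π_2 + 1/3·π_3 + 1/6·π_4
  π_2 = 1/6·π_0 + 1/12·π_1 + 1/6·π_2 + 1/4·π_3 + 1/4·π_4
  π_3 = 1/12·π_0 + 1/6·π_1 + 1/3·π_2 + 1/6·π_3 + 1/12·π_4
  normalize: π_0 + π_1 + π_2 + π_3 + π_4 = 1
Solving the linear system gives exactly π = [3438/15569, 3961/15569, 2719/15569, 2517/15569, 2934/15569].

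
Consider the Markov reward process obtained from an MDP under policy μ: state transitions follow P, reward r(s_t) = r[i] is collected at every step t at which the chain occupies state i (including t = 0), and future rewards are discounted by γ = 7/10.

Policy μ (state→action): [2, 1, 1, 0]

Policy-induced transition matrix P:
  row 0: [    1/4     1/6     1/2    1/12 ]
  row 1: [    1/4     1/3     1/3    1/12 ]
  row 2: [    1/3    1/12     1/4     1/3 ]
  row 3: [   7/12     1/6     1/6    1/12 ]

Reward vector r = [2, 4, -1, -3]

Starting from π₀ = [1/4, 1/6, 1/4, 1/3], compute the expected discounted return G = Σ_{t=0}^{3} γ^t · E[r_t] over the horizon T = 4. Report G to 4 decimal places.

t=0: π = [0.2500, 0.1667, 0.2500, 0.3333], E[r] = -0.0833, γ^t·E[r] = -0.083333, running G = -0.083333
t=1: π = [0.3819, 0.1736, 0.2986, 0.1458], E[r] = 0.7222, γ^t·E[r] = 0.505556, running G = 0.422222
t=2: π = [0.3235, 0.1707, 0.3478, 0.1580], E[r] = 0.5081, γ^t·E[r] = 0.248970, running G = 0.671192
t=3: π = [0.3316, 0.1661, 0.3319, 0.1703], E[r] = 0.4851, γ^t·E[r] = 0.166372, running G = 0.837564

G = 0.8376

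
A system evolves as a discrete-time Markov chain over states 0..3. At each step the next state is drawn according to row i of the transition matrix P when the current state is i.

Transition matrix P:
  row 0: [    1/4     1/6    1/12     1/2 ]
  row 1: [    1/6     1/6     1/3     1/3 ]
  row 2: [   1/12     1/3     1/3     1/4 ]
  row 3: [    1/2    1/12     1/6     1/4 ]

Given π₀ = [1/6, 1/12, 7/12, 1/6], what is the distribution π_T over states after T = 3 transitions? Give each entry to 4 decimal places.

π = [0.2745, 0.1796, 0.2154, 0.3304]

t=0: π = [0.1667, 0.0833, 0.5833, 0.1667]
t=1: π = [0.1875, 0.2500, 0.2639, 0.2986]
t=2: π = [0.2598, 0.1858, 0.2367, 0.3177]
t=3: π = [0.2745, 0.1796, 0.2154, 0.3304]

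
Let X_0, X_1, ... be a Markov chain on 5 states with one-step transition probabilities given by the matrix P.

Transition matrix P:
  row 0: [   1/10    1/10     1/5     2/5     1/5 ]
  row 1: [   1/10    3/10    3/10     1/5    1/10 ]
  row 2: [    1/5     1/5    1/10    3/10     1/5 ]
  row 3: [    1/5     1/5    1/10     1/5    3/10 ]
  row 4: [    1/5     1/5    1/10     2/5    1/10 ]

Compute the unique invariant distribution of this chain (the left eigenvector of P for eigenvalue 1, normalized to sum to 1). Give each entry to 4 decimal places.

π = [0.1633, 0.2041, 0.1571, 0.2862, 0.1893]

Balance equations π_j = Σ_i π_i·P[i][j]:
  π_0 = 1/10·π_0 + 1/10·π_1 + 1/5·π_2 + 1/5·π_3 + 1/5·π_4
  π_1 = 1/10·π_0 + 3/10·π_1 + 1/5·π_2 + 1/5·π_3 + 1/5·π_4
  π_2 = 1/5·π_0 + 3/10·π_1 + 1/10·π_2 + 1/10·π_3 + 1/10·π_4
  π_3 = 2/5·π_0 + 1/5·π_1 + 3/10·π_2 + 1/5·π_3 + 2/5·π_4
  normalize: π_0 + π_1 + π_2 + π_3 + π_4 = 1
Solving the linear system gives exactly π = [8/49, 10/49, 11/70, 561/1960, 53/280].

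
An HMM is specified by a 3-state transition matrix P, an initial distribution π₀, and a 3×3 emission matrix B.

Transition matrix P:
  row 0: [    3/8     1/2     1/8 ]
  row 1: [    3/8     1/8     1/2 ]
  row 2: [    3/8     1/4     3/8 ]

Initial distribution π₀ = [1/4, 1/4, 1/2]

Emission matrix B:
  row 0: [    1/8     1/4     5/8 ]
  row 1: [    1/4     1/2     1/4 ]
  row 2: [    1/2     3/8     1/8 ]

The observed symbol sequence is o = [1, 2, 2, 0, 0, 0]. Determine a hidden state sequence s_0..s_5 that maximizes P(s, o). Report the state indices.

path = [2, 0, 0, 1, 2, 2]

t=0: δ = [6.250e-02, 1.250e-01, 1.875e-01]  (obs o_0=1)
t=1: δ = [4.395e-02, 1.172e-02, 8.789e-03]  ψ = [2, 2, 2]  (obs o_1=2)
t=2: δ = [1.030e-02, 5.493e-03, 7.324e-04]  ψ = [0, 0, 1]  (obs o_2=2)
t=3: δ = [4.828e-04, 1.287e-03, 1.373e-03]  ψ = [0, 0, 1]  (obs o_3=0)
t=4: δ = [6.437e-05, 8.583e-05, 3.219e-04]  ψ = [2, 2, 1]  (obs o_4=0)
t=5: δ = [1.509e-05, 2.012e-05, 6.035e-05]  ψ = [2, 2, 2]  (obs o_5=0)
backtrack: best end state = 2; path = [2, 0, 0, 1, 2, 2]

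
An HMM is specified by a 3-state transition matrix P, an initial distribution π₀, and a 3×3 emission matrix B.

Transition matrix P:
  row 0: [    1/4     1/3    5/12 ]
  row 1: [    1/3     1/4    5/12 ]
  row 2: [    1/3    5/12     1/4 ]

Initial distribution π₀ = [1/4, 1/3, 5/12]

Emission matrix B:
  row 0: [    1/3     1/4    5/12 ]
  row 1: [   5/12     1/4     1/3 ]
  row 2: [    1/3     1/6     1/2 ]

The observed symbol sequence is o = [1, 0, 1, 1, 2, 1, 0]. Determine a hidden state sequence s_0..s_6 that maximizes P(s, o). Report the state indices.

path = [1, 2, 1, 0, 2, 1, 2]

t=0: δ = [6.250e-02, 8.333e-02, 6.944e-02]  (obs o_0=1)
t=1: δ = [9.259e-03, 1.206e-02, 1.157e-02]  ψ = [1, 2, 1]  (obs o_1=0)
t=2: δ = [1.005e-03, 1.206e-03, 8.372e-04]  ψ = [1, 2, 1]  (obs o_2=1)
t=3: δ = [1.005e-04, 8.721e-05, 8.372e-05]  ψ = [1, 2, 1]  (obs o_3=1)
t=4: δ = [1.211e-05, 1.163e-05, 2.093e-05]  ψ = [1, 2, 0]  (obs o_4=2)
t=5: δ = [1.744e-06, 2.180e-06, 8.721e-07]  ψ = [2, 2, 2]  (obs o_5=1)
t=6: δ = [2.423e-07, 2.423e-07, 3.028e-07]  ψ = [1, 0, 1]  (obs o_6=0)
backtrack: best end state = 2; path = [1, 2, 1, 0, 2, 1, 2]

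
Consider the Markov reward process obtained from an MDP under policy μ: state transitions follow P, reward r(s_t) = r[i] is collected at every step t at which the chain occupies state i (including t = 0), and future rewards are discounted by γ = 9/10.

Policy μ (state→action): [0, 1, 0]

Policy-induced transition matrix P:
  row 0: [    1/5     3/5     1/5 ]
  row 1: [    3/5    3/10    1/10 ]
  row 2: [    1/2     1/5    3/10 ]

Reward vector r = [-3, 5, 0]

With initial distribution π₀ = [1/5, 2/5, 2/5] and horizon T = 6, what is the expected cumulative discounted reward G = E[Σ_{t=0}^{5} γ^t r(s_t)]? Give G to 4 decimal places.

t=0: π = [0.2000, 0.4000, 0.4000], E[r] = 1.4000, γ^t·E[r] = 1.400000, running G = 1.400000
t=1: π = [0.4800, 0.3200, 0.2000], E[r] = 0.1600, γ^t·E[r] = 0.144000, running G = 1.544000
t=2: π = [0.3880, 0.4240, 0.1880], E[r] = 0.9560, γ^t·E[r] = 0.774360, running G = 2.318360
t=3: π = [0.4260, 0.3976, 0.1764], E[r] = 0.7100, γ^t·E[r] = 0.517590, running G = 2.835950
t=4: π = [0.4120, 0.4102, 0.1779], E[r] = 0.8149, γ^t·E[r] = 0.534669, running G = 3.370619
t=5: π = [0.4174, 0.4058, 0.1768], E[r] = 0.7767, γ^t·E[r] = 0.458643, running G = 3.829262

G = 3.8293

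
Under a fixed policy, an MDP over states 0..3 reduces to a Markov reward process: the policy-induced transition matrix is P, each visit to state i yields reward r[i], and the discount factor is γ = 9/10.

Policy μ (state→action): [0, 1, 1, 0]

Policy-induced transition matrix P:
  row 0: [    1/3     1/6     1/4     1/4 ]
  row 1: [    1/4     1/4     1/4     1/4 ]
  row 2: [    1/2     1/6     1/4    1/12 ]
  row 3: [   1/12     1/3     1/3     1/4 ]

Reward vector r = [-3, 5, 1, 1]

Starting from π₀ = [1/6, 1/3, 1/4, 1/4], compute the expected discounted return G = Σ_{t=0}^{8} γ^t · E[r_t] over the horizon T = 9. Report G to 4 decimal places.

G = 5.1234

t=0: π = [0.1667, 0.3333, 0.2500, 0.2500], E[r] = 1.6667, γ^t·E[r] = 1.666667, running G = 1.666667
t=1: π = [0.2847, 0.2361, 0.2708, 0.2083], E[r] = 0.8056, γ^t·E[r] = 0.725000, running G = 2.391667
t=2: π = [0.3067, 0.2211, 0.2674, 0.2049], E[r] = 0.6574, γ^t·E[r] = 0.532500, running G = 2.924167
t=3: π = [0.3083, 0.2192, 0.2671, 0.2054], E[r] = 0.6439, γ^t·E[r] = 0.469406, running G = 3.393573
t=4: π = [0.3082, 0.2192, 0.2671, 0.2055], E[r] = 0.6438, γ^t·E[r] = 0.422423, running G = 3.815996
t=5: π = [0.3082, 0.2192, 0.2671, 0.2055], E[r] = 0.6439, γ^t·E[r] = 0.380187, running G = 4.196184
t=6: π = [0.3082, 0.2192, 0.2671, 0.2055], E[r] = 0.6438, γ^t·E[r] = 0.342161, running G = 4.538345
t=7: π = [0.3082, 0.2192, 0.2671, 0.2055], E[r] = 0.6438, γ^t·E[r] = 0.307945, running G = 4.846290
t=8: π = [0.3082, 0.2192, 0.2671, 0.2055], E[r] = 0.6438, γ^t·E[r] = 0.277150, running G = 5.123440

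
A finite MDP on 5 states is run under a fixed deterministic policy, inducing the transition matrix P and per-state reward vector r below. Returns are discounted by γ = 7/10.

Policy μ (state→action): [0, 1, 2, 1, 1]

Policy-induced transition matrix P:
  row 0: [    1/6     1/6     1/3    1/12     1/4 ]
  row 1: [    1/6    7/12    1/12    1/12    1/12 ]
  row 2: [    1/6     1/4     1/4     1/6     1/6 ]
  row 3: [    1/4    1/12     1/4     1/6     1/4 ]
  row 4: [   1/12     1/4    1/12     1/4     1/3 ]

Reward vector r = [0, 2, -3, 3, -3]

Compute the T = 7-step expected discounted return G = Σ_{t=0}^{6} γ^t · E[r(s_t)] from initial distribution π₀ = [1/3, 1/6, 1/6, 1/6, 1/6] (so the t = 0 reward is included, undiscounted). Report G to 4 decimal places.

G = -0.5900

t=0: π = [0.3333, 0.1667, 0.1667, 0.1667, 0.1667], E[r] = -0.1667, γ^t·E[r] = -0.166667, running G = -0.166667
t=1: π = [0.1667, 0.2500, 0.2222, 0.1389, 0.2222], E[r] = -0.4167, γ^t·E[r] = -0.291667, running G = -0.458333
t=2: π = [0.1597, 0.2963, 0.1852, 0.1505, 0.2083], E[r] = -0.1366, γ^t·E[r] = -0.066921, running G = -0.525255
t=3: π = [0.1618, 0.3104, 0.1792, 0.1460, 0.2025], E[r] = -0.0864, γ^t·E[r] = -0.029642, running G = -0.554897
t=4: π = [0.1620, 0.3156, 0.1780, 0.1442, 0.2002], E[r] = -0.0708, γ^t·E[r] = -0.016998, running G = -0.571894
t=5: π = [0.1620, 0.3177, 0.1775, 0.1436, 0.1992], E[r] = -0.0643, γ^t·E[r] = -0.010803, running G = -0.582698
t=6: π = [0.1620, 0.3185, 0.1773, 0.1433, 0.1989], E[r] = -0.0618, γ^t·E[r] = -0.007270, running G = -0.589968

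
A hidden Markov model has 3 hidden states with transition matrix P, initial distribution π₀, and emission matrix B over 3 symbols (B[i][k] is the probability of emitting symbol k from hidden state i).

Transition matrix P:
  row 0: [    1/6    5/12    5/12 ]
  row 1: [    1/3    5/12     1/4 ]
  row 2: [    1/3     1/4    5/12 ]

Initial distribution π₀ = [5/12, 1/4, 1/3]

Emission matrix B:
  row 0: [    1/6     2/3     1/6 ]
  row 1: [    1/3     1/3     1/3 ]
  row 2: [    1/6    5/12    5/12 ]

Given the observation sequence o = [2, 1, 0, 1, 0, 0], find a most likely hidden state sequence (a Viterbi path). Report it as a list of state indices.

path = [2, 0, 1, 0, 1, 1]

t=0: δ = [6.944e-02, 8.333e-02, 1.389e-01]  (obs o_0=2)
t=1: δ = [3.086e-02, 1.157e-02, 2.411e-02]  ψ = [2, 1, 2]  (obs o_1=1)
t=2: δ = [1.340e-03, 4.287e-03, 2.143e-03]  ψ = [2, 0, 0]  (obs o_2=0)
t=3: δ = [9.526e-04, 5.954e-04, 4.465e-04]  ψ = [1, 1, 1]  (obs o_3=1)
t=4: δ = [3.308e-05, 1.323e-04, 6.615e-05]  ψ = [1, 0, 0]  (obs o_4=0)
t=5: δ = [7.350e-06, 1.838e-05, 5.513e-06]  ψ = [1, 1, 1]  (obs o_5=0)
backtrack: best end state = 1; path = [2, 0, 1, 0, 1, 1]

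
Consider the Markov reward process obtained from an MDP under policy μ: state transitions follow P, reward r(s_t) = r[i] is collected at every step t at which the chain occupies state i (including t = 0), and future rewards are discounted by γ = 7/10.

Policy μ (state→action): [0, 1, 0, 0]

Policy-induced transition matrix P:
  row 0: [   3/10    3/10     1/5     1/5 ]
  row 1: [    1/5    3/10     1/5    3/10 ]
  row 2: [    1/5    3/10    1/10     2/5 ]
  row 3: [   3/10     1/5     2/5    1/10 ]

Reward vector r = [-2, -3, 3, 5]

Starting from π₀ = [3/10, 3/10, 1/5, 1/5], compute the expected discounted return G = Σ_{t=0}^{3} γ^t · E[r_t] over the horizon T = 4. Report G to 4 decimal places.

G = 0.9947

t=0: π = [0.3000, 0.3000, 0.2000, 0.2000], E[r] = 0.1000, γ^t·E[r] = 0.100000, running G = 0.100000
t=1: π = [0.2500, 0.2800, 0.2200, 0.2500], E[r] = 0.5700, γ^t·E[r] = 0.399000, running G = 0.499000
t=2: π = [0.2500, 0.2750, 0.2280, 0.2470], E[r] = 0.5940, γ^t·E[r] = 0.291060, running G = 0.790060
t=3: π = [0.2497, 0.2753, 0.2266, 0.2484], E[r] = 0.5965, γ^t·E[r] = 0.204600, running G = 0.994660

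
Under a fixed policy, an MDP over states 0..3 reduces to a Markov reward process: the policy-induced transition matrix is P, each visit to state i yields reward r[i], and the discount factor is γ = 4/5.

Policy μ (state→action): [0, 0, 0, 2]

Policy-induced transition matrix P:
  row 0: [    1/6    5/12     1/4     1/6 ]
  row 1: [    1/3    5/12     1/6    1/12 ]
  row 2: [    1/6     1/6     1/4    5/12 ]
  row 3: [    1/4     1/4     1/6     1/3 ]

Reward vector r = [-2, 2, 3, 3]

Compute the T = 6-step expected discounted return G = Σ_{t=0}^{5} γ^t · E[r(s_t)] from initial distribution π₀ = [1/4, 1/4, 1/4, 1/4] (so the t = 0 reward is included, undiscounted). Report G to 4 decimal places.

t=0: π = [0.2500, 0.2500, 0.2500, 0.2500], E[r] = 1.5000, γ^t·E[r] = 1.500000, running G = 1.500000
t=1: π = [0.2292, 0.3125, 0.2083, 0.2500], E[r] = 1.5417, γ^t·E[r] = 1.233333, running G = 2.733333
t=2: π = [0.2396, 0.3229, 0.2031, 0.2344], E[r] = 1.4792, γ^t·E[r] = 0.946667, running G = 3.680000
t=3: π = [0.2400, 0.3268, 0.2036, 0.2296], E[r] = 1.4731, γ^t·E[r] = 0.754222, running G = 4.434222
t=4: π = [0.2403, 0.3275, 0.2036, 0.2286], E[r] = 1.4711, γ^t·E[r] = 0.602578, running G = 5.036800
t=5: π = [0.2403, 0.3277, 0.2037, 0.2284], E[r] = 1.4708, γ^t·E[r] = 0.481963, running G = 5.518763

G = 5.5188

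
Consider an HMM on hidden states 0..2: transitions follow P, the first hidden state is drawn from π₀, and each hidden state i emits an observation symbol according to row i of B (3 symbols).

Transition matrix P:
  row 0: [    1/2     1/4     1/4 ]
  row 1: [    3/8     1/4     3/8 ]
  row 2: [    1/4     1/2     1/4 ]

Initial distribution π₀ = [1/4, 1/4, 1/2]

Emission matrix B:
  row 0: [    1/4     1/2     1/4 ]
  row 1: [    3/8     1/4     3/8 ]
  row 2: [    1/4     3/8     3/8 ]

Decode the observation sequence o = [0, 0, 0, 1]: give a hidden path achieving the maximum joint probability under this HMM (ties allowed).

t=0: δ = [6.250e-02, 9.375e-02, 1.250e-01]  (obs o_0=0)
t=1: δ = [8.789e-03, 2.344e-02, 8.789e-03]  ψ = [1, 2, 1]  (obs o_1=0)
t=2: δ = [2.197e-03, 2.197e-03, 2.197e-03]  ψ = [1, 1, 1]  (obs o_2=0)
t=3: δ = [5.493e-04, 2.747e-04, 3.090e-04]  ψ = [0, 2, 1]  (obs o_3=1)
backtrack: best end state = 0; path = [2, 1, 0, 0]

path = [2, 1, 0, 0]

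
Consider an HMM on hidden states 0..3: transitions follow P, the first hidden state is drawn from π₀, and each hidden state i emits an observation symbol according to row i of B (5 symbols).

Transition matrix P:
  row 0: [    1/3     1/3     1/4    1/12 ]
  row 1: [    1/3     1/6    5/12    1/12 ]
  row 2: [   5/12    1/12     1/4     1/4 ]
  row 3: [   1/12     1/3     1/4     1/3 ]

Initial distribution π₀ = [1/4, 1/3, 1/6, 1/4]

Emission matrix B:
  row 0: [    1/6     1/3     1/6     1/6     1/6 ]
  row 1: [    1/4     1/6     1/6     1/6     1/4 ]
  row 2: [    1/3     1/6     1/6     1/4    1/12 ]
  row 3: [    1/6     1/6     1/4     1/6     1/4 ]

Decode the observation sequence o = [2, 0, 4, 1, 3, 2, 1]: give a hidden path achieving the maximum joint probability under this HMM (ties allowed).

path = [1, 2, 0, 0, 1, 2, 0]

t=0: δ = [4.167e-02, 5.556e-02, 2.778e-02, 6.250e-02]  (obs o_0=2)
t=1: δ = [3.086e-03, 5.208e-03, 7.716e-03, 3.472e-03]  ψ = [1, 3, 1, 3]  (obs o_1=0)
t=2: δ = [5.358e-04, 2.894e-04, 1.808e-04, 4.823e-04]  ψ = [2, 3, 1, 2]  (obs o_2=4)
t=3: δ = [5.954e-05, 2.977e-05, 2.233e-05, 2.679e-05]  ψ = [0, 0, 0, 3]  (obs o_3=1)
t=4: δ = [3.308e-06, 3.308e-06, 3.721e-06, 1.488e-06]  ψ = [0, 0, 0, 3]  (obs o_4=3)
t=5: δ = [2.584e-07, 1.838e-07, 2.297e-07, 2.326e-07]  ψ = [2, 0, 1, 2]  (obs o_5=2)
t=6: δ = [3.190e-08, 1.436e-08, 1.276e-08, 1.292e-08]  ψ = [2, 0, 1, 3]  (obs o_6=1)
backtrack: best end state = 0; path = [1, 2, 0, 0, 1, 2, 0]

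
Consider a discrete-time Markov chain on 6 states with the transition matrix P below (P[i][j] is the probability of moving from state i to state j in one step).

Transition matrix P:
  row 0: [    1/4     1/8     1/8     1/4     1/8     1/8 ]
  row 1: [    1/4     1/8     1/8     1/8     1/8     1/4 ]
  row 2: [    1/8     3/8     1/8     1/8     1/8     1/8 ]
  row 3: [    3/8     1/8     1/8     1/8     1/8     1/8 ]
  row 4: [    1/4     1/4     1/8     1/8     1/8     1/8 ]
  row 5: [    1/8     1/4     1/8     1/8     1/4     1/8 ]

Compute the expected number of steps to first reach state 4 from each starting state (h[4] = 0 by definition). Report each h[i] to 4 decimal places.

First-step conditioning: h[4] = 0; for i ≠ 4, h[i] = 1 + Σ_k P[i][k]·h[k].
  h[0] = 1 + 1/4·h[0] + 1/8·h[1] + 1/8·h[2] + 1/4·h[3] + 1/8·h[5]
  h[1] = 1 + 1/4·h[0] + 1/8·h[1] + 1/8·h[2] + 1/8·h[3] + 1/4·h[5]
  h[2] = 1 + 1/8·h[0] + 3/8·h[1] + 1/8·h[2] + 1/8·h[3] + 1/8·h[5]
  h[3] = 1 + 3/8·h[0] + 1/8·h[1] + 1/8·h[2] + 1/8·h[3] + 1/8·h[5]
  h[5] = 1 + 1/8·h[0] + 1/4·h[1] + 1/8·h[2] + 1/8·h[3] + 1/8·h[5]
Solving the 5×5 linear system over states ≠ 4 gives exactly h = [2016/289, 1984/289, 2008/289, 2016/289, 0, 1760/289] (h[4] = 0 is the target).

h = [6.9758, 6.8651, 6.9481, 6.9758, 0.0000, 6.0900]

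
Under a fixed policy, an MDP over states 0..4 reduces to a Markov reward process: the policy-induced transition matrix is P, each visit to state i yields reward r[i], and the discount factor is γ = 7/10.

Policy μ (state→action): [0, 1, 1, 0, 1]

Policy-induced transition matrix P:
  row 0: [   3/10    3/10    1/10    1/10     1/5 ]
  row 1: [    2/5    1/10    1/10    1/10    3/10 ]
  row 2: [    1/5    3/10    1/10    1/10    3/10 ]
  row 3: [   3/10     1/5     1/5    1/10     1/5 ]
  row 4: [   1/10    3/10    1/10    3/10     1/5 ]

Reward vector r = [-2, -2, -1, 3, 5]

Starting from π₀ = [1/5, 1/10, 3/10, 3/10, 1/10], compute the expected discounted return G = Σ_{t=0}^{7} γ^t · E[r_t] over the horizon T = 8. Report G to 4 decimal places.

t=0: π = [0.2000, 0.1000, 0.3000, 0.3000, 0.1000], E[r] = 0.5000, γ^t·E[r] = 0.500000, running G = 0.500000
t=1: π = [0.2600, 0.2500, 0.1300, 0.1200, 0.2400], E[r] = 0.4100, γ^t·E[r] = 0.287000, running G = 0.787000
t=2: π = [0.2640, 0.2380, 0.1120, 0.1480, 0.2380], E[r] = 0.5180, γ^t·E[r] = 0.253820, running G = 1.040820
t=3: π = [0.2650, 0.2376, 0.1148, 0.1476, 0.2350], E[r] = 0.4978, γ^t·E[r] = 0.170745, running G = 1.211565
t=4: π = [0.2653, 0.2377, 0.1148, 0.1470, 0.2352], E[r] = 0.4964, γ^t·E[r] = 0.119195, running G = 1.330761
t=5: π = [0.2652, 0.2378, 0.1147, 0.1470, 0.2352], E[r] = 0.4967, γ^t·E[r] = 0.083476, running G = 1.414237
t=6: π = [0.2653, 0.2377, 0.1147, 0.1470, 0.2352], E[r] = 0.4967, γ^t·E[r] = 0.058433, running G = 1.472670
t=7: π = [0.2653, 0.2377, 0.1147, 0.1470, 0.2352], E[r] = 0.4967, γ^t·E[r] = 0.040902, running G = 1.513572

G = 1.5136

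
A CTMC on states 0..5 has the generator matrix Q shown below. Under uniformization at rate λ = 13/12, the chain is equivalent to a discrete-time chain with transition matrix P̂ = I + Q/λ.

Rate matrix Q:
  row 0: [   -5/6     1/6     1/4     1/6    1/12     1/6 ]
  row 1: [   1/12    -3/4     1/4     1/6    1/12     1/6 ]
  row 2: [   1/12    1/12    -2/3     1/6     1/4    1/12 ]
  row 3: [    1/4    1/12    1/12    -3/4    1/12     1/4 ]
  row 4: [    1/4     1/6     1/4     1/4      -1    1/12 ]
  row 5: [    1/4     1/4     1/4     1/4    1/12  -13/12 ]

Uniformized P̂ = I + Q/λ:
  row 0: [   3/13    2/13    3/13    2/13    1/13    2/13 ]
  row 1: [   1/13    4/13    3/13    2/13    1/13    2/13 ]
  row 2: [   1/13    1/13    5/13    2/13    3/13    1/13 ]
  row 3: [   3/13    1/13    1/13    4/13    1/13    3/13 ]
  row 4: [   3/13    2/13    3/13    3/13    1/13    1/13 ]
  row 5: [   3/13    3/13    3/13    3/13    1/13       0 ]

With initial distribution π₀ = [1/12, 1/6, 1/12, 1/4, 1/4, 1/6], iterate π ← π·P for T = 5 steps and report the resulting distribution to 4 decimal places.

π = [0.1709, 0.1532, 0.2357, 0.2033, 0.1132, 0.1236]

t=0: π = [0.0833, 0.1667, 0.0833, 0.2500, 0.2500, 0.1667]
t=1: π = [0.1923, 0.1667, 0.2051, 0.2244, 0.0897, 0.1218]
t=2: π = [0.1736, 0.1558, 0.2278, 0.2046, 0.1085, 0.1297]
t=3: π = [0.1717, 0.1545, 0.2343, 0.2036, 0.1120, 0.1238]
t=4: π = [0.1709, 0.1534, 0.2355, 0.2033, 0.1130, 0.1238]
t=5: π = [0.1709, 0.1532, 0.2357, 0.2033, 0.1132, 0.1236]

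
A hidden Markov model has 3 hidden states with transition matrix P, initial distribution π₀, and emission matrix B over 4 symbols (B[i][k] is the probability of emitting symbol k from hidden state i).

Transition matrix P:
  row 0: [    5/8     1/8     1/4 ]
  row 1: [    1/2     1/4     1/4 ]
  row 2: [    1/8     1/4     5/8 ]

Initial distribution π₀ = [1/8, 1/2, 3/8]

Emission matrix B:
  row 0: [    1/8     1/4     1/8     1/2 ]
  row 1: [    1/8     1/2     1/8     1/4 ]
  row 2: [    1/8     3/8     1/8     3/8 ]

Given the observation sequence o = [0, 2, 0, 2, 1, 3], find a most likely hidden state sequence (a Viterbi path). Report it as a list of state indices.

t=0: δ = [1.562e-02, 6.250e-02, 4.688e-02]  (obs o_0=0)
t=1: δ = [3.906e-03, 1.953e-03, 3.662e-03]  ψ = [1, 1, 2]  (obs o_1=2)
t=2: δ = [3.052e-04, 1.144e-04, 2.861e-04]  ψ = [0, 2, 2]  (obs o_2=0)
t=3: δ = [2.384e-05, 8.941e-06, 2.235e-05]  ψ = [0, 2, 2]  (obs o_3=2)
t=4: δ = [3.725e-06, 2.794e-06, 5.239e-06]  ψ = [0, 2, 2]  (obs o_4=1)
t=5: δ = [1.164e-06, 3.274e-07, 1.228e-06]  ψ = [0, 2, 2]  (obs o_5=3)
backtrack: best end state = 2; path = [2, 2, 2, 2, 2, 2]

path = [2, 2, 2, 2, 2, 2]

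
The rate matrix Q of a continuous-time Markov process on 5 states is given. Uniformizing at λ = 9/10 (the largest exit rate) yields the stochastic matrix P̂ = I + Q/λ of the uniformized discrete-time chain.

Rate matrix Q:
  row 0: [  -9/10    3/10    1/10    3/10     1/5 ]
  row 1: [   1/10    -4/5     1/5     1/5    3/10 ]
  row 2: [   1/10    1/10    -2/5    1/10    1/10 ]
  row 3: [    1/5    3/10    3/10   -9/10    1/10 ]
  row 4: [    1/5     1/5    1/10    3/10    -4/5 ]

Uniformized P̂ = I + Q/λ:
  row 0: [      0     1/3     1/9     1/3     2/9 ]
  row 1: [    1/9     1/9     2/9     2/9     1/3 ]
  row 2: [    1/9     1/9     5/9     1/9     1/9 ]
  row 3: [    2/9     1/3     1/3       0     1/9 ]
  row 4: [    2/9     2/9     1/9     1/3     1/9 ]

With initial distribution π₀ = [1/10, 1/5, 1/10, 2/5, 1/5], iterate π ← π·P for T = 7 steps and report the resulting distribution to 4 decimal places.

t=0: π = [0.1000, 0.2000, 0.1000, 0.4000, 0.2000]
t=1: π = [0.1667, 0.2444, 0.2667, 0.1556, 0.1667]
t=2: π = [0.1284, 0.2012, 0.2914, 0.1951, 0.1840]
t=3: π = [0.1390, 0.2034, 0.3063, 0.1812, 0.1701]
t=4: π = [0.1347, 0.2012, 0.3101, 0.1823, 0.1718]
t=5: π = [0.1355, 0.2006, 0.3118, 0.1813, 0.1708]
t=6: π = [0.1352, 0.2005, 0.3123, 0.1813, 0.1707]
t=7: π = [0.1352, 0.2004, 0.3125, 0.1812, 0.1707]

π = [0.1352, 0.2004, 0.3125, 0.1812, 0.1707]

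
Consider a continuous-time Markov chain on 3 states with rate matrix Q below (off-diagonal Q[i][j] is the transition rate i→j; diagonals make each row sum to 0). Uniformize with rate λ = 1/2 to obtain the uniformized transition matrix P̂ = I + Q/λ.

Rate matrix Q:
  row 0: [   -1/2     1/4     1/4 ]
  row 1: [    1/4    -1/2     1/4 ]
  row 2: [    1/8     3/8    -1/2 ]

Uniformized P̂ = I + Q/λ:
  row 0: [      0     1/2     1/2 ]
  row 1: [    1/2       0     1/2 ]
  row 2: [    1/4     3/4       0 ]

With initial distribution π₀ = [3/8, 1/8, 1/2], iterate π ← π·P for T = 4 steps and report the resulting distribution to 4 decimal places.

t=0: π = [0.3750, 0.1250, 0.5000]
t=1: π = [0.1875, 0.5625, 0.2500]
t=2: π = [0.3438, 0.2813, 0.3750]
t=3: π = [0.2344, 0.4531, 0.3125]
t=4: π = [0.3047, 0.3516, 0.3438]

π = [0.3047, 0.3516, 0.3438]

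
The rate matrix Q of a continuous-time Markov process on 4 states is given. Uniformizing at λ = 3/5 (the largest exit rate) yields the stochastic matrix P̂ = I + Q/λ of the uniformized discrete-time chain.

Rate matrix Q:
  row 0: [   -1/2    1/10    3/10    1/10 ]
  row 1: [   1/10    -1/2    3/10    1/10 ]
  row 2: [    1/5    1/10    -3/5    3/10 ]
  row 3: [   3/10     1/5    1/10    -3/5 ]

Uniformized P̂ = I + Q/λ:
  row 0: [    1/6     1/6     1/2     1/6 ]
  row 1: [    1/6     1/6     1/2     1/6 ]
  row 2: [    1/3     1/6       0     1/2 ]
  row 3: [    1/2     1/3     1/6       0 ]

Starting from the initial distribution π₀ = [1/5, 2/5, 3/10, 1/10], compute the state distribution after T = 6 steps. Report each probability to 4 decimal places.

t=0: π = [0.2000, 0.4000, 0.3000, 0.1000]
t=1: π = [0.2500, 0.1833, 0.3167, 0.2500]
t=2: π = [0.3028, 0.2083, 0.2583, 0.2306]
t=3: π = [0.2866, 0.2051, 0.2940, 0.2144]
t=4: π = [0.2871, 0.2024, 0.2816, 0.2289]
t=5: π = [0.2899, 0.2048, 0.2829, 0.2224]
t=6: π = [0.2879, 0.2037, 0.2844, 0.2239]

π = [0.2879, 0.2037, 0.2844, 0.2239]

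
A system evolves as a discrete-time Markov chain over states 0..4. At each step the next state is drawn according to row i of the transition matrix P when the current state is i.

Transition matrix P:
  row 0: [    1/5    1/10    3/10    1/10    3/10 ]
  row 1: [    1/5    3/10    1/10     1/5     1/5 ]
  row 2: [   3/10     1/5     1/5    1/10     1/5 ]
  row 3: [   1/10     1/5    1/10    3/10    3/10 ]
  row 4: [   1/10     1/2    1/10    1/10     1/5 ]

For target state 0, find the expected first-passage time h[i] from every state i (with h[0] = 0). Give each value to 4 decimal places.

First-step conditioning: h[0] = 0; for i ≠ 0, h[i] = 1 + Σ_k P[i][k]·h[k].
  h[1] = 1 + 3/10·h[1] + 1/10·h[2] + 1/5·h[3] + 1/5·h[4]
  h[2] = 1 + 1/5·h[1] + 1/5·h[2] + 1/10·h[3] + 1/5·h[4]
  h[3] = 1 + 1/5·h[1] + 1/10·h[2] + 3/10·h[3] + 3/10·h[4]
  h[4] = 1 + 1/2·h[1] + 1/10·h[2] + 1/10·h[3] + 1/5·h[4]
Solving the 4×4 linear system over states ≠ 0 gives exactly h = [0, 1365/233, 1195/233, 1530/233, 1485/233] (h[0] = 0 is the target).

h = [0.0000, 5.8584, 5.1288, 6.5665, 6.3734]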